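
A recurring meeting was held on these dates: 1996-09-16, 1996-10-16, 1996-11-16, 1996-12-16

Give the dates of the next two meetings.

Gaps: 30, 31, 30 days — not constant. Every event is on the 16th of the month.
Pattern: the 16th of each month.
January 1997: 1997-01-16.
Next: February 1997 → 1997-02-16.

1997-01-16, 1997-02-16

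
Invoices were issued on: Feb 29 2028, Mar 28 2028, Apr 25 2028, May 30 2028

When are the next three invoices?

All Tuesdays; the gaps (28, 28, 35) vary with month length.
This is the last Tuesday of each month.
June 2028 ends with Tuesday Jun 27 2028.
Last Tuesday of July 2028: Jul 25 2028.
Last Tuesday of August 2028: Aug 29 2028.

Jun 27 2028, Jul 25 2028, Aug 29 2028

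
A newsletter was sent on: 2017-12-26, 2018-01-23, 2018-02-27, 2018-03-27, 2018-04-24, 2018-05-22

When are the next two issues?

These are Tuesdays at 28- or 35-day spacing (28, 35, 28, 28, 28).
The pattern: 4th Tuesday of the month.
4th Tuesday of June 2018: 2018-06-26.
July 2018 — 4th Tuesday is 2018-07-24.

2018-06-26, 2018-07-24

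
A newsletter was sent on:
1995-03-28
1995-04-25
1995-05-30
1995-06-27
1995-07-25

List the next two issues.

1995-08-29, 1995-09-26

These are Tuesdays with 28, 35, 28, 28-day gaps.
Each is the final Tuesday of its month — 1995-05-30 is past the 28th, so '4th Tuesday' doesn't fit.
August 1995 ends with Tuesday 1995-08-29.
September 1995 ends with Tuesday 1995-09-26.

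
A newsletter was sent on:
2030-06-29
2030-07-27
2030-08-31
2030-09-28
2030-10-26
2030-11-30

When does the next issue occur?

2030-12-28

Every date is a Saturday; gaps 28, 35, 28, 28, 35 days.
Each is the last Saturday of its month (at least one falls on the 29th or later, ruling out '4th Saturday').
December 2030 ends with Saturday 2030-12-28.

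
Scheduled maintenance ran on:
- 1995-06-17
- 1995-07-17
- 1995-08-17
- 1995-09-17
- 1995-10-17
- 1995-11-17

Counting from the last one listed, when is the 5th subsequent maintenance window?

1996-04-17

Gaps: 30, 31, 31, 30, 31 days — not constant. Every event is on the 17th of the month.
Pattern: the 17th of each month.
Next: December 1995 → 1995-12-17.
Next: January 1996 → 1996-01-17.
Next: February 1996 → 1996-02-17.
Next: March 1996 → 1996-03-17.
April 1996: 1996-04-17.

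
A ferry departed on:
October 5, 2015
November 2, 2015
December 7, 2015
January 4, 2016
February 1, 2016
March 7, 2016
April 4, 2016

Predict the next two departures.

May 2, 2016; June 6, 2016

Gaps: 28, 35, 28, 28, 35, 28 days — a mix of 28 and 35. Every date is a Monday.
Each is the 1st Monday of its month.
May 2016 — 1st Monday is May 2, 2016.
June 2016 — 1st Monday is June 6, 2016.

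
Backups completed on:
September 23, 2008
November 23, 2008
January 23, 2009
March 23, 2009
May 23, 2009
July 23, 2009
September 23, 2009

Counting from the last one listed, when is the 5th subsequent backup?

July 23, 2010

Gaps: 61, 61, 59, 61, 61, 62 days — not constant. Every event is on the 23rd of the month.
Pattern: the 23rd of every 2 months.
November 2009: November 23, 2009.
January 2010: January 23, 2010.
March 2010: March 23, 2010.
May 2010: May 23, 2010.
Next: July 2010 → July 23, 2010.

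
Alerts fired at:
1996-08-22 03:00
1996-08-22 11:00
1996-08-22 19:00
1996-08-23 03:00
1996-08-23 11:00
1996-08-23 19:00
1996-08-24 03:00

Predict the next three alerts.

Spacing: 8, 8, 8, 8, 8, 8 h — constant 8 h.
1996-08-24 03:00 + 8 h = 1996-08-24 11:00.
1996-08-24 11:00 + 8 h = 1996-08-24 19:00.
1996-08-24 19:00 + 8 h = 1996-08-25 03:00.

1996-08-24 11:00, 1996-08-24 19:00, 1996-08-25 03:00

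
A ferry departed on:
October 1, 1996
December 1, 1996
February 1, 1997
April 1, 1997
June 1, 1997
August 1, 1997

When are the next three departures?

Each date is the 1st; the gaps (61, 62, 59, 61, 61) track the month lengths.
The rule is the 1st of every 2 months.
Next: October 1997 → October 1, 1997.
December 1997: December 1, 1997.
Next: February 1998 → February 1, 1998.

October 1, 1997; December 1, 1997; February 1, 1998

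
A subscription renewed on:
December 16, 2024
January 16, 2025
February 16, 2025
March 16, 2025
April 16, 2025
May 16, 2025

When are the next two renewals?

June 16, 2025; July 16, 2025

Gaps: 31, 31, 28, 31, 30 days — not constant. Every event is on the 16th of the month.
Pattern: the 16th of each month.
Next: June 2025 → June 16, 2025.
Next: July 2025 → July 16, 2025.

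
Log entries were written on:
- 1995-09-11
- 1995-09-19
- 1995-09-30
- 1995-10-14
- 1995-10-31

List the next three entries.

Intervals are 8, 11, 14, 17 days — an arithmetic progression with common difference 3.
Next gap: 20 days. 1995-10-31 + 20 days = 1995-11-20.
Next gap: 23 days. 1995-11-20 + 23 days = 1995-12-13.
Next gap: 26 days. 1995-12-13 + 26 days = 1996-01-08.

1995-11-20, 1995-12-13, 1996-01-08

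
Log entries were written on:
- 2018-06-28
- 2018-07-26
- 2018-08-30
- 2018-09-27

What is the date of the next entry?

These are Thursdays with 28, 35, 28-day gaps.
Each is the final Thursday of its month — 2018-08-30 is past the 28th, so '4th Thursday' doesn't fit.
Last Thursday of October 2018: 2018-10-25.

2018-10-25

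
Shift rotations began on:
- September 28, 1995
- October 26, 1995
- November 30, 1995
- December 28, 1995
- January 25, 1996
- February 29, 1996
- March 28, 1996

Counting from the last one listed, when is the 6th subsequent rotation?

September 26, 1996

All Thursdays; the gaps (28, 35, 28, 28, 35, 28) vary with month length.
This is the last Thursday of each month.
April 1996 ends with Thursday April 25, 1996.
Last Thursday of May 1996: May 30, 1996.
Last Thursday of June 1996: June 27, 1996.
Last Thursday of July 1996: July 25, 1996.
August 1996 ends with Thursday August 29, 1996.
Last Thursday of September 1996: September 26, 1996.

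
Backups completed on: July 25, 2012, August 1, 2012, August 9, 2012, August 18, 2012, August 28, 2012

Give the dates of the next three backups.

September 8, 2012; September 20, 2012; October 3, 2012

Intervals are 7, 8, 9, 10 days — an arithmetic progression with common difference 1.
Next gap: 11 days. August 28, 2012 + 11 days = September 8, 2012.
Next gap: 12 days. September 8, 2012 + 12 days = September 20, 2012.
Next gap: 13 days. September 20, 2012 + 13 days = October 3, 2012.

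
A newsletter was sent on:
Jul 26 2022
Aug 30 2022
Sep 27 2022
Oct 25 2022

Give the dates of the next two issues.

Every date is a Tuesday; gaps 35, 28, 28 days.
Each is the last Tuesday of its month (at least one falls on the 29th or later, ruling out '4th Tuesday').
November 2022 ends with Tuesday Nov 29 2022.
Last Tuesday of December 2022: Dec 27 2022.

Nov 29 2022, Dec 27 2022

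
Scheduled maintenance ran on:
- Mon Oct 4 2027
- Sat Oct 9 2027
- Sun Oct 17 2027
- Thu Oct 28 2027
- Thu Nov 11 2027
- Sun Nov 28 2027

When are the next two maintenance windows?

Sat Dec 18 2027, Mon Jan 10 2028

Intervals are 5, 8, 11, 14, 17 days — an arithmetic progression with common difference 3.
Next gap: 20 days. Sun Nov 28 2027 + 20 days = Sat Dec 18 2027.
Next gap: 23 days. Sat Dec 18 2027 + 23 days = Mon Jan 10 2028.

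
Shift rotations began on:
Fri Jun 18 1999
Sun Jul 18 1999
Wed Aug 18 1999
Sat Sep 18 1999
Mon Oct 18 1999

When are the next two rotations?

Thu Nov 18 1999, Sat Dec 18 1999

The day-of-month is always 18 (30, 31, 31, 30 days between events).
So this recurs on the 18th of each month.
November 1999: Thu Nov 18 1999.
December 1999: Sat Dec 18 1999.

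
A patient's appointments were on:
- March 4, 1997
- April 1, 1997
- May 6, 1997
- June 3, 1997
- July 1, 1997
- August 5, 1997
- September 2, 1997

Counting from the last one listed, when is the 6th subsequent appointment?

March 3, 1998

These are Tuesdays at 28- or 35-day spacing (28, 35, 28, 28, 35, 28).
The pattern: 1st Tuesday of the month.
October 1997 — 1st Tuesday is October 7, 1997.
1st Tuesday of November 1997: November 4, 1997.
December 1997 — 1st Tuesday is December 2, 1997.
1st Tuesday of January 1998: January 6, 1998.
February 1998 — 1st Tuesday is February 3, 1998.
March 1998 — 1st Tuesday is March 3, 1998.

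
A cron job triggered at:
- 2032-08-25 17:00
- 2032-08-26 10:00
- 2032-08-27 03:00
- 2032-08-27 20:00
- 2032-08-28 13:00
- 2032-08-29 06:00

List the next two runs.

2032-08-29 23:00, 2032-08-30 16:00

Spacing: 17, 17, 17, 17, 17 h — constant 17 h.
2032-08-29 06:00 + 17 h = 2032-08-29 23:00.
2032-08-29 23:00 + 17 h = 2032-08-30 16:00.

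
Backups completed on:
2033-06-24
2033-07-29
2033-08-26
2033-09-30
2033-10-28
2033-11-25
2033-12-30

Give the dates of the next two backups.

Every date is a Friday; gaps 35, 28, 35, 28, 28, 35 days.
Each is the last Friday of its month (at least one falls on the 29th or later, ruling out '4th Friday').
January 2034 ends with Friday 2034-01-27.
February 2034 ends with Friday 2034-02-24.

2034-01-27, 2034-02-24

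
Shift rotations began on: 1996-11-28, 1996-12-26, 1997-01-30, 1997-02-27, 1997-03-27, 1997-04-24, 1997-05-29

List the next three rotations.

These are Thursdays with 28, 35, 28, 28, 28, 35-day gaps.
Each is the final Thursday of its month — 1997-01-30 is past the 28th, so '4th Thursday' doesn't fit.
June 1997 ends with Thursday 1997-06-26.
July 1997 ends with Thursday 1997-07-31.
August 1997 ends with Thursday 1997-08-28.

1997-06-26, 1997-07-31, 1997-08-28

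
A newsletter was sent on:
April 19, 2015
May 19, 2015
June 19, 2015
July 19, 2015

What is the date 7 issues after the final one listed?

February 19, 2016

Gaps: 30, 31, 30 days — not constant. Every event is on the 19th of the month.
Pattern: the 19th of each month.
August 2015: August 19, 2015.
Next: September 2015 → September 19, 2015.
Next: October 2015 → October 19, 2015.
Next: November 2015 → November 19, 2015.
December 2015: December 19, 2015.
January 2016: January 19, 2016.
Next: February 2016 → February 19, 2016.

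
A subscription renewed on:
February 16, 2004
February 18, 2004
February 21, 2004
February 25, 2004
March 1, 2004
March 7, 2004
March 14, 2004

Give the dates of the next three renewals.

March 22, 2004; March 31, 2004; April 10, 2004

The spacing grows by 1 each time: 2, 3, 4, 5, 6, 7 days.
Next gap: 8 days. March 14, 2004 + 8 days = March 22, 2004.
Next gap: 9 days. March 22, 2004 + 9 days = March 31, 2004.
Next gap: 10 days. March 31, 2004 + 10 days = April 10, 2004.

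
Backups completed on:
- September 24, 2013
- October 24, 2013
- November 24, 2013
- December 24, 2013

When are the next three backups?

January 24, 2014; February 24, 2014; March 24, 2014

The day-of-month is always 24 (30, 31, 30 days between events).
So this recurs on the 24th of each month.
January 2014: January 24, 2014.
February 2014: February 24, 2014.
March 2014: March 24, 2014.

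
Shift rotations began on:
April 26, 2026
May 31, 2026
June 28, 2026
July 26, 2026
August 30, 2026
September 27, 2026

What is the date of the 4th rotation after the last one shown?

January 31, 2027

All Sundays; the gaps (35, 28, 28, 35, 28) vary with month length.
This is the last Sunday of each month.
Last Sunday of October 2026: October 25, 2026.
November 2026 ends with Sunday November 29, 2026.
December 2026 ends with Sunday December 27, 2026.
January 2027 ends with Sunday January 31, 2027.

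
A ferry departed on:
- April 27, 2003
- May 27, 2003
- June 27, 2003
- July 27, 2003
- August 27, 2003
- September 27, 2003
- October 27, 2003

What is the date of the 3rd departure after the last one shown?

January 27, 2004

The day-of-month is always 27 (30, 31, 30, 31, 31, 30 days between events).
So this recurs on the 27th of each month.
November 2003: November 27, 2003.
Next: December 2003 → December 27, 2003.
Next: January 2004 → January 27, 2004.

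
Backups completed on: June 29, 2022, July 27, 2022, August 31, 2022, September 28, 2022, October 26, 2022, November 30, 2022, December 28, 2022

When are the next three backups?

January 25, 2023; February 22, 2023; March 29, 2023

These are Wednesdays with 28, 35, 28, 28, 35, 28-day gaps.
Each is the final Wednesday of its month — June 29, 2022 is past the 28th, so '4th Wednesday' doesn't fit.
Last Wednesday of January 2023: January 25, 2023.
February 2023 ends with Wednesday February 22, 2023.
Last Wednesday of March 2023: March 29, 2023.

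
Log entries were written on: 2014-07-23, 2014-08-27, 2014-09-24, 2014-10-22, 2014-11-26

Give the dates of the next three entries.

2014-12-24, 2015-01-28, 2015-02-25

Gaps: 35, 28, 28, 35 days — a mix of 28 and 35. Every date is a Wednesday.
Each is the 4th Wednesday of its month.
4th Wednesday of December 2014: 2014-12-24.
4th Wednesday of January 2015: 2015-01-28.
February 2015 — 4th Wednesday is 2015-02-25.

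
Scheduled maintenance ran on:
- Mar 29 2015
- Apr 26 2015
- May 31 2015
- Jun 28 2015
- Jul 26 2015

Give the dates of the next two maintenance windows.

Aug 30 2015, Sep 27 2015

All Sundays; the gaps (28, 35, 28, 28) vary with month length.
This is the last Sunday of each month.
August 2015 ends with Sunday Aug 30 2015.
Last Sunday of September 2015: Sep 27 2015.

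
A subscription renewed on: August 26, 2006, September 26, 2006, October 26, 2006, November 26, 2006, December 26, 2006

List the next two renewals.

January 26, 2007; February 26, 2007

The day-of-month is always 26 (31, 30, 31, 30 days between events).
So this recurs on the 26th of each month.
Next: January 2007 → January 26, 2007.
Next: February 2007 → February 26, 2007.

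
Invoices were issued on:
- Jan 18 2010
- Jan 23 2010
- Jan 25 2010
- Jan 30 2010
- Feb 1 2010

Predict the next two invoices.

The gap pattern 5, 2, 5, 2 repeats every 2 events.
These are the Mondays and Saturdays of each week.
The following Saturday is Feb 6 2010.
Next Monday: Feb 8 2010.

Feb 6 2010, Feb 8 2010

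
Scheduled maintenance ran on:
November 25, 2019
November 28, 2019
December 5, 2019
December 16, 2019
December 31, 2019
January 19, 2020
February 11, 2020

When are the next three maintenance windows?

March 9, 2020; April 9, 2020; May 14, 2020

Gaps: 3, 7, 11, 15, 19, 23 days — each gap is 4 larger than the previous one.
Next gap: 27 days. February 11, 2020 + 27 days = March 9, 2020.
Next gap: 31 days. March 9, 2020 + 31 days = April 9, 2020.
Next gap: 35 days. April 9, 2020 + 35 days = May 14, 2020.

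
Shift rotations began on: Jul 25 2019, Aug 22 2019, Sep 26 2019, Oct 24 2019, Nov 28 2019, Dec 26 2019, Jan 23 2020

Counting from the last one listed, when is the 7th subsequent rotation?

Gaps: 28, 35, 28, 35, 28, 28 days — a mix of 28 and 35. Every date is a Thursday.
Each is the 4th Thursday of its month.
4th Thursday of February 2020: Feb 27 2020.
4th Thursday of March 2020: Mar 26 2020.
April 2020 — 4th Thursday is Apr 23 2020.
4th Thursday of May 2020: May 28 2020.
June 2020 — 4th Thursday is Jun 25 2020.
4th Thursday of July 2020: Jul 23 2020.
August 2020 — 4th Thursday is Aug 27 2020.

Aug 27 2020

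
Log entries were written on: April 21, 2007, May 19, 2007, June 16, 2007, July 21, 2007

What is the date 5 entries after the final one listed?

December 15, 2007

Gaps: 28, 28, 35 days — a mix of 28 and 35. Every date is a Saturday.
Each is the 3rd Saturday of its month.
3rd Saturday of August 2007: August 18, 2007.
3rd Saturday of September 2007: September 15, 2007.
October 2007 — 3rd Saturday is October 20, 2007.
3rd Saturday of November 2007: November 17, 2007.
3rd Saturday of December 2007: December 15, 2007.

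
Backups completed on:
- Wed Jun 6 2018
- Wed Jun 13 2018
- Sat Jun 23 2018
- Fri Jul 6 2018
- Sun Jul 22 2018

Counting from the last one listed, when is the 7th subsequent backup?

Sun Feb 3 2019

The spacing grows by 3 each time: 7, 10, 13, 16 days.
Next gap: 19 days. Sun Jul 22 2018 + 19 days = Fri Aug 10 2018.
Next gap: 22 days. Fri Aug 10 2018 + 22 days = Sat Sep 1 2018.
Next gap: 25 days. Sat Sep 1 2018 + 25 days = Wed Sep 26 2018.
Next gap: 28 days. Wed Sep 26 2018 + 28 days = Wed Oct 24 2018.
Next gap: 31 days. Wed Oct 24 2018 + 31 days = Sat Nov 24 2018.
Next gap: 34 days. Sat Nov 24 2018 + 34 days = Fri Dec 28 2018.
Next gap: 37 days. Fri Dec 28 2018 + 37 days = Sun Feb 3 2019.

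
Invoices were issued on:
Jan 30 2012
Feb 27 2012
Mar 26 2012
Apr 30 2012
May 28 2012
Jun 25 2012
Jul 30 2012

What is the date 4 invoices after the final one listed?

All Mondays; the gaps (28, 28, 35, 28, 28, 35) vary with month length.
This is the last Monday of each month.
Last Monday of August 2012: Aug 27 2012.
Last Monday of September 2012: Sep 24 2012.
October 2012 ends with Monday Oct 29 2012.
November 2012 ends with Monday Nov 26 2012.

Nov 26 2012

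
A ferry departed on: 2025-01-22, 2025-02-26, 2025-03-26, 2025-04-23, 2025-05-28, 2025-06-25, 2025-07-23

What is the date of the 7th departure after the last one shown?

Gaps: 35, 28, 28, 35, 28, 28 days — a mix of 28 and 35. Every date is a Wednesday.
Each is the 4th Wednesday of its month.
August 2025 — 4th Wednesday is 2025-08-27.
4th Wednesday of September 2025: 2025-09-24.
4th Wednesday of October 2025: 2025-10-22.
4th Wednesday of November 2025: 2025-11-26.
December 2025 — 4th Wednesday is 2025-12-24.
January 2026 — 4th Wednesday is 2026-01-28.
4th Wednesday of February 2026: 2026-02-25.

2026-02-25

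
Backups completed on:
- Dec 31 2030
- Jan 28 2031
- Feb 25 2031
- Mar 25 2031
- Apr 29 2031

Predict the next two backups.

May 27 2031, Jun 24 2031

Every date is a Tuesday; gaps 28, 28, 28, 35 days.
Each is the last Tuesday of its month (at least one falls on the 29th or later, ruling out '4th Tuesday').
May 2031 ends with Tuesday May 27 2031.
June 2031 ends with Tuesday Jun 24 2031.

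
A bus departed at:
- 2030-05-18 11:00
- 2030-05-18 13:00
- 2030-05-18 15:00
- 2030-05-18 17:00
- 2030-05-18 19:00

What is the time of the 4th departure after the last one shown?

2030-05-19 03:00

The interval is a steady 2 hours (2, 2, 2, 2).
2030-05-18 19:00 + 2 h = 2030-05-18 21:00.
2030-05-18 21:00 + 2 h = 2030-05-18 23:00.
2030-05-18 23:00 + 2 h = 2030-05-19 01:00.
2030-05-19 01:00 + 2 h = 2030-05-19 03:00.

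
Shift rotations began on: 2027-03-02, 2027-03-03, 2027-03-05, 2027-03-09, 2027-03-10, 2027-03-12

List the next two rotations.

Every event lands on a Tuesday or Wednesday or Friday (gaps cycle 1, 2, 4, 1, 2).
So the schedule is: every Tuesday, Wednesday and Friday.
The following Tuesday is 2027-03-16.
The following Wednesday is 2027-03-17.

2027-03-16, 2027-03-17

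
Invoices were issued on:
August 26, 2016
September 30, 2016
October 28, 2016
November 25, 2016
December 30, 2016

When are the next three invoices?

All Fridays; the gaps (35, 28, 28, 35) vary with month length.
This is the last Friday of each month.
January 2017 ends with Friday January 27, 2017.
Last Friday of February 2017: February 24, 2017.
Last Friday of March 2017: March 31, 2017.

January 27, 2017; February 24, 2017; March 31, 2017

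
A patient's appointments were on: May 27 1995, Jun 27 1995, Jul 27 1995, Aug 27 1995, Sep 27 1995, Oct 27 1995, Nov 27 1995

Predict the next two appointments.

Dec 27 1995, Jan 27 1996

Gaps: 31, 30, 31, 31, 30, 31 days — not constant. Every event is on the 27th of the month.
Pattern: the 27th of each month.
Next: December 1995 → Dec 27 1995.
January 1996: Jan 27 1996.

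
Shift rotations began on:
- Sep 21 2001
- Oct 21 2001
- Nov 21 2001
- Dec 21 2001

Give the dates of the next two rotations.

Jan 21 2002, Feb 21 2002

Each date is the 21st; the gaps (30, 31, 30) track the month lengths.
The rule is the 21st of each month.
Next: January 2002 → Jan 21 2002.
February 2002: Feb 21 2002.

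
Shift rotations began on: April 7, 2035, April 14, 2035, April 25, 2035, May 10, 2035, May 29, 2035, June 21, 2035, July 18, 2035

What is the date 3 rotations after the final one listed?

October 31, 2035

Intervals are 7, 11, 15, 19, 23, 27 days — an arithmetic progression with common difference 4.
Next gap: 31 days. July 18, 2035 + 31 days = August 18, 2035.
Next gap: 35 days. August 18, 2035 + 35 days = September 22, 2035.
Next gap: 39 days. September 22, 2035 + 39 days = October 31, 2035.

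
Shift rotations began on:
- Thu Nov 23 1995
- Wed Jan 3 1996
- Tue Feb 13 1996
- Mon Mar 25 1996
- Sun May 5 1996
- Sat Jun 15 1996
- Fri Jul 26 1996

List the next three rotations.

Every event comes 41 days after the last (41, 41, 41, 41, 41, 41).
Fri Jul 26 1996 + 41 days = Thu Sep 5 1996.
Thu Sep 5 1996 + 41 days = Wed Oct 16 1996.
Wed Oct 16 1996 + 41 days = Tue Nov 26 1996.

Thu Sep 5 1996, Wed Oct 16 1996, Tue Nov 26 1996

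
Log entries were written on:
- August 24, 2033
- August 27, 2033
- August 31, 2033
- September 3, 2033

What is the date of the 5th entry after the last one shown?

Gaps: 3, 4, 3 days — not constant, but cyclic with period 2.
The events fall on every Wednesday and Saturday.
Next Wednesday: September 7, 2033.
The following Saturday is September 10, 2033.
The following Wednesday is September 14, 2033.
The following Saturday is September 17, 2033.
The following Wednesday is September 21, 2033.

September 21, 2033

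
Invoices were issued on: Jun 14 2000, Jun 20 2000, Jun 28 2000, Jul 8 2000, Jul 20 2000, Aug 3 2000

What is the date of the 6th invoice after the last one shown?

Dec 7 2000

Gaps: 6, 8, 10, 12, 14 days — each gap is 2 larger than the previous one.
Next gap: 16 days. Aug 3 2000 + 16 days = Aug 19 2000.
Next gap: 18 days. Aug 19 2000 + 18 days = Sep 6 2000.
Next gap: 20 days. Sep 6 2000 + 20 days = Sep 26 2000.
Next gap: 22 days. Sep 26 2000 + 22 days = Oct 18 2000.
Next gap: 24 days. Oct 18 2000 + 24 days = Nov 11 2000.
Next gap: 26 days. Nov 11 2000 + 26 days = Dec 7 2000.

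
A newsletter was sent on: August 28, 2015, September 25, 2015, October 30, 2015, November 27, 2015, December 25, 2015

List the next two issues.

Every date is a Friday; gaps 28, 35, 28, 28 days.
Each is the last Friday of its month (at least one falls on the 29th or later, ruling out '4th Friday').
Last Friday of January 2016: January 29, 2016.
February 2016 ends with Friday February 26, 2016.

January 29, 2016; February 26, 2016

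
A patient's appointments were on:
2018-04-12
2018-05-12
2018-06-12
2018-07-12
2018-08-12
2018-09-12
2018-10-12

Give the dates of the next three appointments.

2018-11-12, 2018-12-12, 2019-01-12

Gaps: 30, 31, 30, 31, 31, 30 days — not constant. Every event is on the 12th of the month.
Pattern: the 12th of each month.
Next: November 2018 → 2018-11-12.
Next: December 2018 → 2018-12-12.
Next: January 2019 → 2019-01-12.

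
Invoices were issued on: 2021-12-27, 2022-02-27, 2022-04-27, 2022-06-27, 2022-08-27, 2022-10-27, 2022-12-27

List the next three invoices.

2023-02-27, 2023-04-27, 2023-06-27

Each date is the 27th; the gaps (62, 59, 61, 61, 61, 61) track the month lengths.
The rule is the 27th of every 2 months.
Next: February 2023 → 2023-02-27.
Next: April 2023 → 2023-04-27.
Next: June 2023 → 2023-06-27.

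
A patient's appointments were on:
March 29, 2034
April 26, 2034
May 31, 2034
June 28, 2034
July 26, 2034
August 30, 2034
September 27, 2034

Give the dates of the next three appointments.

October 25, 2034; November 29, 2034; December 27, 2034

All Wednesdays; the gaps (28, 35, 28, 28, 35, 28) vary with month length.
This is the last Wednesday of each month.
Last Wednesday of October 2034: October 25, 2034.
November 2034 ends with Wednesday November 29, 2034.
Last Wednesday of December 2034: December 27, 2034.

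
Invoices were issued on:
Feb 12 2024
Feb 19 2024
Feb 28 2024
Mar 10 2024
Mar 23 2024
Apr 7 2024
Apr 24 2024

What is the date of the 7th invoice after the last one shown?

Oct 16 2024

The spacing grows by 2 each time: 7, 9, 11, 13, 15, 17 days.
Next gap: 19 days. Apr 24 2024 + 19 days = May 13 2024.
Next gap: 21 days. May 13 2024 + 21 days = Jun 3 2024.
Next gap: 23 days. Jun 3 2024 + 23 days = Jun 26 2024.
Next gap: 25 days. Jun 26 2024 + 25 days = Jul 21 2024.
Next gap: 27 days. Jul 21 2024 + 27 days = Aug 17 2024.
Next gap: 29 days. Aug 17 2024 + 29 days = Sep 15 2024.
Next gap: 31 days. Sep 15 2024 + 31 days = Oct 16 2024.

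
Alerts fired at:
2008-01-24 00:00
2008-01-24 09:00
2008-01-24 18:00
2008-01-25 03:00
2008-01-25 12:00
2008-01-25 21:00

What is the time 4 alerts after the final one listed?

Gaps: 9, 9, 9, 9, 9 hours — each event is 9 hours after the previous one.
2008-01-25 21:00 + 9 h = 2008-01-26 06:00.
2008-01-26 06:00 + 9 h = 2008-01-26 15:00.
2008-01-26 15:00 + 9 h = 2008-01-27 00:00.
2008-01-27 00:00 + 9 h = 2008-01-27 09:00.

2008-01-27 09:00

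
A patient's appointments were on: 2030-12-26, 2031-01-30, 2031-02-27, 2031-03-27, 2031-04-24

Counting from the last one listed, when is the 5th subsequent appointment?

2031-09-25

These are Thursdays with 35, 28, 28, 28-day gaps.
Each is the final Thursday of its month — 2031-01-30 is past the 28th, so '4th Thursday' doesn't fit.
May 2031 ends with Thursday 2031-05-29.
June 2031 ends with Thursday 2031-06-26.
July 2031 ends with Thursday 2031-07-31.
Last Thursday of August 2031: 2031-08-28.
Last Thursday of September 2031: 2031-09-25.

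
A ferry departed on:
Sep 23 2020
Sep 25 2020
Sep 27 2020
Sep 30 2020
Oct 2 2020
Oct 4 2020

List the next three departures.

Oct 7 2020, Oct 9 2020, Oct 11 2020

Gaps: 2, 2, 3, 2, 2 days — not constant, but cyclic with period 3.
The events fall on every Wednesday, Friday and Sunday.
Next Wednesday: Oct 7 2020.
Next Friday: Oct 9 2020.
Next Sunday: Oct 11 2020.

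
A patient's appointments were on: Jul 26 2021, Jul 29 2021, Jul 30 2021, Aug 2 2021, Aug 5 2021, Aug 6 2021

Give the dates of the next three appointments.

Aug 9 2021, Aug 12 2021, Aug 13 2021

Gaps: 3, 1, 3, 3, 1 days — not constant, but cyclic with period 3.
The events fall on every Monday, Thursday and Friday.
Next Monday: Aug 9 2021.
Next Thursday: Aug 12 2021.
Next Friday: Aug 13 2021.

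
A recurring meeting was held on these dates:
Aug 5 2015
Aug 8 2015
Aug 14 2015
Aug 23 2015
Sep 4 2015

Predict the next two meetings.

Sep 19 2015, Oct 7 2015

The spacing grows by 3 each time: 3, 6, 9, 12 days.
Next gap: 15 days. Sep 4 2015 + 15 days = Sep 19 2015.
Next gap: 18 days. Sep 19 2015 + 18 days = Oct 7 2015.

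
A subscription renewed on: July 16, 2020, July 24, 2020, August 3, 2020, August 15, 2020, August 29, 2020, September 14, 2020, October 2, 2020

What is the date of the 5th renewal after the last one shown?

January 30, 2021

The spacing grows by 2 each time: 8, 10, 12, 14, 16, 18 days.
Next gap: 20 days. October 2, 2020 + 20 days = October 22, 2020.
Next gap: 22 days. October 22, 2020 + 22 days = November 13, 2020.
Next gap: 24 days. November 13, 2020 + 24 days = December 7, 2020.
Next gap: 26 days. December 7, 2020 + 26 days = January 2, 2021.
Next gap: 28 days. January 2, 2021 + 28 days = January 30, 2021.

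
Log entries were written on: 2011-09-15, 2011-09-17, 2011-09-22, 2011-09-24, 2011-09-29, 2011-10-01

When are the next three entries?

Every event lands on a Thursday or Saturday (gaps cycle 2, 5, 2, 5, 2).
So the schedule is: every Thursday and Saturday.
Next Thursday: 2011-10-06.
The following Saturday is 2011-10-08.
The following Thursday is 2011-10-13.

2011-10-06, 2011-10-08, 2011-10-13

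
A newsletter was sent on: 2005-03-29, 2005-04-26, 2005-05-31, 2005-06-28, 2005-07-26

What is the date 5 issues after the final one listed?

Every date is a Tuesday; gaps 28, 35, 28, 28 days.
Each is the last Tuesday of its month (at least one falls on the 29th or later, ruling out '4th Tuesday').
August 2005 ends with Tuesday 2005-08-30.
Last Tuesday of September 2005: 2005-09-27.
Last Tuesday of October 2005: 2005-10-25.
November 2005 ends with Tuesday 2005-11-29.
Last Tuesday of December 2005: 2005-12-27.

2005-12-27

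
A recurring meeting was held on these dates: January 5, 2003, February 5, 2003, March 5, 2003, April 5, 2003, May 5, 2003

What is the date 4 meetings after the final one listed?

Each date is the 5th; the gaps (31, 28, 31, 30) track the month lengths.
The rule is the 5th of each month.
Next: June 2003 → June 5, 2003.
Next: July 2003 → July 5, 2003.
Next: August 2003 → August 5, 2003.
Next: September 2003 → September 5, 2003.

September 5, 2003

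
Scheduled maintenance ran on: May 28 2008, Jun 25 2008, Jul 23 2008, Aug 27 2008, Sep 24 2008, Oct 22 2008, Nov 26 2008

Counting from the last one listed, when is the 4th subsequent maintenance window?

Gaps: 28, 28, 35, 28, 28, 35 days — a mix of 28 and 35. Every date is a Wednesday.
Each is the 4th Wednesday of its month.
December 2008 — 4th Wednesday is Dec 24 2008.
4th Wednesday of January 2009: Jan 28 2009.
February 2009 — 4th Wednesday is Feb 25 2009.
March 2009 — 4th Wednesday is Mar 25 2009.

Mar 25 2009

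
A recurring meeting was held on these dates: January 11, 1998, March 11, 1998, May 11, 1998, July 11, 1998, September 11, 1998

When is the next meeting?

Each date is the 11th; the gaps (59, 61, 61, 62) track the month lengths.
The rule is the 11th of every 2 months.
Next: November 1998 → November 11, 1998.

November 11, 1998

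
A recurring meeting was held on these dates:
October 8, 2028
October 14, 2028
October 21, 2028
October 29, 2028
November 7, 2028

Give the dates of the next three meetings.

Intervals are 6, 7, 8, 9 days — an arithmetic progression with common difference 1.
Next gap: 10 days. November 7, 2028 + 10 days = November 17, 2028.
Next gap: 11 days. November 17, 2028 + 11 days = November 28, 2028.
Next gap: 12 days. November 28, 2028 + 12 days = December 10, 2028.

November 17, 2028; November 28, 2028; December 10, 2028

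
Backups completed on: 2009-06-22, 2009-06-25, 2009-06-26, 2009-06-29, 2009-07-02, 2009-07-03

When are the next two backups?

Every event lands on a Monday or Thursday or Friday (gaps cycle 3, 1, 3, 3, 1).
So the schedule is: every Monday, Thursday and Friday.
The following Monday is 2009-07-06.
The following Thursday is 2009-07-09.

2009-07-06, 2009-07-09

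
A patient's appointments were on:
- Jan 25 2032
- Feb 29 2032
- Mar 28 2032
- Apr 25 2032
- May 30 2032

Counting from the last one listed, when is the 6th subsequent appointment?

These are Sundays with 35, 28, 28, 35-day gaps.
Each is the final Sunday of its month — Feb 29 2032 is past the 28th, so '4th Sunday' doesn't fit.
Last Sunday of June 2032: Jun 27 2032.
July 2032 ends with Sunday Jul 25 2032.
Last Sunday of August 2032: Aug 29 2032.
Last Sunday of September 2032: Sep 26 2032.
October 2032 ends with Sunday Oct 31 2032.
Last Sunday of November 2032: Nov 28 2032.

Nov 28 2032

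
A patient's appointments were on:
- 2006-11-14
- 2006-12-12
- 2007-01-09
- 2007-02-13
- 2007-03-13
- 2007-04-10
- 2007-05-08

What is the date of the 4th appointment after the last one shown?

These are Tuesdays at 28- or 35-day spacing (28, 28, 35, 28, 28, 28).
The pattern: 2nd Tuesday of the month.
June 2007 — 2nd Tuesday is 2007-06-12.
July 2007 — 2nd Tuesday is 2007-07-10.
August 2007 — 2nd Tuesday is 2007-08-14.
2nd Tuesday of September 2007: 2007-09-11.

2007-09-11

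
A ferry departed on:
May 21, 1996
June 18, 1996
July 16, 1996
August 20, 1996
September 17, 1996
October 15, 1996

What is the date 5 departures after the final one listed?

All dates are Tuesdays, 28, 28, 35, 28, 28 days apart.
Specifically, the 3rd Tuesday of each month.
November 1996 — 3rd Tuesday is November 19, 1996.
3rd Tuesday of December 1996: December 17, 1996.
3rd Tuesday of January 1997: January 21, 1997.
3rd Tuesday of February 1997: February 18, 1997.
3rd Tuesday of March 1997: March 18, 1997.

March 18, 1997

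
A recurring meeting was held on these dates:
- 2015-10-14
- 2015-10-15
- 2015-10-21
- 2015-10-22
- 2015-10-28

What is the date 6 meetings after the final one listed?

The gap pattern 1, 6, 1, 6 repeats every 2 events.
These are the Wednesdays and Thursdays of each week.
The following Thursday is 2015-10-29.
Next Wednesday: 2015-11-04.
Next Thursday: 2015-11-05.
Next Wednesday: 2015-11-11.
The following Thursday is 2015-11-12.
Next Wednesday: 2015-11-18.

2015-11-18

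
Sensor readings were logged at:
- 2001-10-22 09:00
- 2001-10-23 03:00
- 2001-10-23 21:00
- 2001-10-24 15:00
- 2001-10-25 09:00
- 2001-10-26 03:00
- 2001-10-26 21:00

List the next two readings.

Spacing: 18, 18, 18, 18, 18, 18 h — constant 18 h.
2001-10-26 21:00 + 18 h = 2001-10-27 15:00.
2001-10-27 15:00 + 18 h = 2001-10-28 09:00.

2001-10-27 15:00, 2001-10-28 09:00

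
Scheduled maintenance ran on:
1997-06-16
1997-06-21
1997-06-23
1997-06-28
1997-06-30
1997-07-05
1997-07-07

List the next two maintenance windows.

Gaps: 5, 2, 5, 2, 5, 2 days — not constant, but cyclic with period 2.
The events fall on every Monday and Saturday.
The following Saturday is 1997-07-12.
Next Monday: 1997-07-14.

1997-07-12, 1997-07-14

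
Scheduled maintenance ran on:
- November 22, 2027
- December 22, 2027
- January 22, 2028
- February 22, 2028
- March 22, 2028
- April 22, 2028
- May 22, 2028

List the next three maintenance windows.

Each date is the 22nd; the gaps (30, 31, 31, 29, 31, 30) track the month lengths.
The rule is the 22nd of each month.
June 2028: June 22, 2028.
Next: July 2028 → July 22, 2028.
Next: August 2028 → August 22, 2028.

June 22, 2028; July 22, 2028; August 22, 2028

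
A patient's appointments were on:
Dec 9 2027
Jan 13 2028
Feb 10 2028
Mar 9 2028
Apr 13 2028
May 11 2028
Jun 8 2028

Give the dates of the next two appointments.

Jul 13 2028, Aug 10 2028

All dates are Thursdays, 35, 28, 28, 35, 28, 28 days apart.
Specifically, the 2nd Thursday of each month.
July 2028 — 2nd Thursday is Jul 13 2028.
2nd Thursday of August 2028: Aug 10 2028.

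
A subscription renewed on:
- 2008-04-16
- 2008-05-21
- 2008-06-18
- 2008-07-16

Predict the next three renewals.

2008-08-20, 2008-09-17, 2008-10-15

These are Wednesdays at 28- or 35-day spacing (35, 28, 28).
The pattern: 3rd Wednesday of the month.
3rd Wednesday of August 2008: 2008-08-20.
3rd Wednesday of September 2008: 2008-09-17.
October 2008 — 3rd Wednesday is 2008-10-15.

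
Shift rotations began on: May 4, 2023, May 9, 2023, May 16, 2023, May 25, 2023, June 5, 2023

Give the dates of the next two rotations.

The spacing grows by 2 each time: 5, 7, 9, 11 days.
Next gap: 13 days. June 5, 2023 + 13 days = June 18, 2023.
Next gap: 15 days. June 18, 2023 + 15 days = July 3, 2023.

June 18, 2023; July 3, 2023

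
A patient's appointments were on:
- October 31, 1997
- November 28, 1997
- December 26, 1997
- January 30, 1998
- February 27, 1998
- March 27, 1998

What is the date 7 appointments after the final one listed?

Every date is a Friday; gaps 28, 28, 35, 28, 28 days.
Each is the last Friday of its month (at least one falls on the 29th or later, ruling out '4th Friday').
April 1998 ends with Friday April 24, 1998.
May 1998 ends with Friday May 29, 1998.
Last Friday of June 1998: June 26, 1998.
July 1998 ends with Friday July 31, 1998.
Last Friday of August 1998: August 28, 1998.
Last Friday of September 1998: September 25, 1998.
October 1998 ends with Friday October 30, 1998.

October 30, 1998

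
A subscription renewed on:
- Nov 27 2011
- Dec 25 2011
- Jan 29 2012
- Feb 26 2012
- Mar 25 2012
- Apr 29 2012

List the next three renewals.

May 27 2012, Jun 24 2012, Jul 29 2012

These are Sundays with 28, 35, 28, 28, 35-day gaps.
Each is the final Sunday of its month — Jan 29 2012 is past the 28th, so '4th Sunday' doesn't fit.
May 2012 ends with Sunday May 27 2012.
June 2012 ends with Sunday Jun 24 2012.
Last Sunday of July 2012: Jul 29 2012.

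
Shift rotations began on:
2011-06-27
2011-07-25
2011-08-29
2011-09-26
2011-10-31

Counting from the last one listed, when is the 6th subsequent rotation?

These are Mondays with 28, 35, 28, 35-day gaps.
Each is the final Monday of its month — 2011-08-29 is past the 28th, so '4th Monday' doesn't fit.
Last Monday of November 2011: 2011-11-28.
December 2011 ends with Monday 2011-12-26.
Last Monday of January 2012: 2012-01-30.
February 2012 ends with Monday 2012-02-27.
Last Monday of March 2012: 2012-03-26.
April 2012 ends with Monday 2012-04-30.

2012-04-30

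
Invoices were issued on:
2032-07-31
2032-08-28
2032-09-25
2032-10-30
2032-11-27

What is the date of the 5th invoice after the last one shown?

2033-04-30

Every date is a Saturday; gaps 28, 28, 35, 28 days.
Each is the last Saturday of its month (at least one falls on the 29th or later, ruling out '4th Saturday').
Last Saturday of December 2032: 2032-12-25.
Last Saturday of January 2033: 2033-01-29.
Last Saturday of February 2033: 2033-02-26.
Last Saturday of March 2033: 2033-03-26.
April 2033 ends with Saturday 2033-04-30.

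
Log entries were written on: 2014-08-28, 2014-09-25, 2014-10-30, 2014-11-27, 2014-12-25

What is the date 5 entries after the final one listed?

2015-05-28

Every date is a Thursday; gaps 28, 35, 28, 28 days.
Each is the last Thursday of its month (at least one falls on the 29th or later, ruling out '4th Thursday').
Last Thursday of January 2015: 2015-01-29.
Last Thursday of February 2015: 2015-02-26.
Last Thursday of March 2015: 2015-03-26.
Last Thursday of April 2015: 2015-04-30.
May 2015 ends with Thursday 2015-05-28.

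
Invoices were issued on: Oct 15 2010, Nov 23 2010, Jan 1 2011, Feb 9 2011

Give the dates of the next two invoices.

Mar 20 2011, Apr 28 2011

The spacing is 39, 39, 39 days — always 39 days.
Feb 9 2011 + 39 days = Mar 20 2011.
Mar 20 2011 + 39 days = Apr 28 2011.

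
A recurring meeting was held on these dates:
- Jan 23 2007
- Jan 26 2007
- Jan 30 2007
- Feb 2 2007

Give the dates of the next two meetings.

The gap pattern 3, 4, 3 repeats every 2 events.
These are the Tuesdays and Fridays of each week.
The following Tuesday is Feb 6 2007.
Next Friday: Feb 9 2007.

Feb 6 2007, Feb 9 2007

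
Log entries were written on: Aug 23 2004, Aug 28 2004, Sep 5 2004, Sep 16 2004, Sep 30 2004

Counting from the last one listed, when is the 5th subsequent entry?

Gaps: 5, 8, 11, 14 days — each gap is 3 larger than the previous one.
Next gap: 17 days. Sep 30 2004 + 17 days = Oct 17 2004.
Next gap: 20 days. Oct 17 2004 + 20 days = Nov 6 2004.
Next gap: 23 days. Nov 6 2004 + 23 days = Nov 29 2004.
Next gap: 26 days. Nov 29 2004 + 26 days = Dec 25 2004.
Next gap: 29 days. Dec 25 2004 + 29 days = Jan 23 2005.

Jan 23 2005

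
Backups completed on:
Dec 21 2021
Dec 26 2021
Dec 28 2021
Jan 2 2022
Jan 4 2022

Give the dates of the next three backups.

Every event lands on a Tuesday or Sunday (gaps cycle 5, 2, 5, 2).
So the schedule is: every Tuesday and Sunday.
The following Sunday is Jan 9 2022.
Next Tuesday: Jan 11 2022.
The following Sunday is Jan 16 2022.

Jan 9 2022, Jan 11 2022, Jan 16 2022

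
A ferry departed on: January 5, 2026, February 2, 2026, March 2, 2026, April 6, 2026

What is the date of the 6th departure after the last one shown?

All dates are Mondays, 28, 28, 35 days apart.
Specifically, the 1st Monday of each month.
May 2026 — 1st Monday is May 4, 2026.
June 2026 — 1st Monday is June 1, 2026.
1st Monday of July 2026: July 6, 2026.
1st Monday of August 2026: August 3, 2026.
September 2026 — 1st Monday is September 7, 2026.
1st Monday of October 2026: October 5, 2026.

October 5, 2026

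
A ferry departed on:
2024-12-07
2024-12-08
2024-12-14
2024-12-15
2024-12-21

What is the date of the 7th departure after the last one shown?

2025-01-12

The gap pattern 1, 6, 1, 6 repeats every 2 events.
These are the Saturdays and Sundays of each week.
Next Sunday: 2024-12-22.
Next Saturday: 2024-12-28.
The following Sunday is 2024-12-29.
Next Saturday: 2025-01-04.
The following Sunday is 2025-01-05.
The following Saturday is 2025-01-11.
The following Sunday is 2025-01-12.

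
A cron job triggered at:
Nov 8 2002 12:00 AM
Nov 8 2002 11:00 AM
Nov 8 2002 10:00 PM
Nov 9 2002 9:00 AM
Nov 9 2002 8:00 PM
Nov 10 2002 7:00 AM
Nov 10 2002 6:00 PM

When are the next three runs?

Spacing: 11, 11, 11, 11, 11, 11 h — constant 11 h.
Nov 10 2002 6:00 PM + 11 h = Nov 11 2002 5:00 AM.
Nov 11 2002 5:00 AM + 11 h = Nov 11 2002 4:00 PM.
Nov 11 2002 4:00 PM + 11 h = Nov 12 2002 3:00 AM.

Nov 11 2002 5:00 AM, Nov 11 2002 4:00 PM, Nov 12 2002 3:00 AM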